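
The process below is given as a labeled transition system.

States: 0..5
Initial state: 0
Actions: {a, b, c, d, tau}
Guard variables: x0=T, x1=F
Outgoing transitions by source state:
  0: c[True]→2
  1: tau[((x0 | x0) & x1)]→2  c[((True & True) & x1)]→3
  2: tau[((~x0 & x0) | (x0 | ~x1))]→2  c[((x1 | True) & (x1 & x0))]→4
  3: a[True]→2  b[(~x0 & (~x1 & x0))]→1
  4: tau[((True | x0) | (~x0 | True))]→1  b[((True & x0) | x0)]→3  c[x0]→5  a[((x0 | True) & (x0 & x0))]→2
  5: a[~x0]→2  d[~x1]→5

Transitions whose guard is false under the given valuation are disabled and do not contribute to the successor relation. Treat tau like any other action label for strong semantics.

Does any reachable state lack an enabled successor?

Answer: DEADLOCK-FREE

Analysis:
Reach set: {0,2}
  0: c→2  [deg 1]
  2: tau→2  [deg 1]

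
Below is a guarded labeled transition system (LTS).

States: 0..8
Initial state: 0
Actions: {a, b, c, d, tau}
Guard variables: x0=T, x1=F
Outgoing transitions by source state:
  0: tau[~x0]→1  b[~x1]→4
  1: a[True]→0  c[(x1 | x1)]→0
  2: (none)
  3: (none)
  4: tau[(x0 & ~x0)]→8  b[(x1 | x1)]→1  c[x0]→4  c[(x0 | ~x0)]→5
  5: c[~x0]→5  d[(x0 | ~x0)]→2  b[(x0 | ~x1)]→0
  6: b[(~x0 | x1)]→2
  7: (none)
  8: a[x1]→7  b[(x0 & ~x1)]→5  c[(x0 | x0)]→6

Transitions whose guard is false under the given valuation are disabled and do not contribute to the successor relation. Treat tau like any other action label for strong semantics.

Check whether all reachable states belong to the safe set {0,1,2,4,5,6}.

Answer: INVARIANT HOLDS

Working:
Inv-set: {0,1,2,4,5,6}
R = {0,2,4,5}
  0: safe
  2: safe
  4: safe
  5: safe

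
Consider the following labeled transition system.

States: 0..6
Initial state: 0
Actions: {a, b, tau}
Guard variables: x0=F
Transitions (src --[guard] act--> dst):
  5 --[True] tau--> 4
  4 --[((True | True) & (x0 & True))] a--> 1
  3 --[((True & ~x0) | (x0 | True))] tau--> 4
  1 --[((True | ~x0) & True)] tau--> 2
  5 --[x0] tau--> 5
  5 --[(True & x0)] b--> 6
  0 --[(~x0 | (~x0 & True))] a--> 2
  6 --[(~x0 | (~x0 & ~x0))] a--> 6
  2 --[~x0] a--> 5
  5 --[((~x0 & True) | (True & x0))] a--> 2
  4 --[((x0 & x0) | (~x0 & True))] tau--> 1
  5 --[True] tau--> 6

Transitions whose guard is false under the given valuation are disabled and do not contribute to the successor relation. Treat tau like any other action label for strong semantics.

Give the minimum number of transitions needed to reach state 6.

Layered search for 6:
  depth 0: {0}
  depth 1: {2}
  depth 2: {5}
  depth 3: {4,6}
first hit 6 at d=3 via a·a·tau

Answer: 3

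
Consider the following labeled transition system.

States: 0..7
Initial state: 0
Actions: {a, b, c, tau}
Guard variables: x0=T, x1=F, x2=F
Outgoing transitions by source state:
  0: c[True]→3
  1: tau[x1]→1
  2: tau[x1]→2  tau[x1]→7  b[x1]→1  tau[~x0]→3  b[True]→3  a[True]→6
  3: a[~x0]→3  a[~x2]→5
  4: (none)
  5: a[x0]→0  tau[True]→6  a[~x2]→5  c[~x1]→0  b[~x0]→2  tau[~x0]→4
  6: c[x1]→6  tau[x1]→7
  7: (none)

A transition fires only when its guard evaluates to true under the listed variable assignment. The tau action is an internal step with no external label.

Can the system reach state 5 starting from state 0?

Answer: REACHABLE

Analysis:
After dropping false guards: 8 live edges.
depth 0: {0}
depth 1: {3}  now seen {0,3}
depth 2: {5}  now seen {0,3,5}
depth 3: {6}  now seen {0,3,5,6}
Reachable = {0,3,5,6}
witness 5: c·a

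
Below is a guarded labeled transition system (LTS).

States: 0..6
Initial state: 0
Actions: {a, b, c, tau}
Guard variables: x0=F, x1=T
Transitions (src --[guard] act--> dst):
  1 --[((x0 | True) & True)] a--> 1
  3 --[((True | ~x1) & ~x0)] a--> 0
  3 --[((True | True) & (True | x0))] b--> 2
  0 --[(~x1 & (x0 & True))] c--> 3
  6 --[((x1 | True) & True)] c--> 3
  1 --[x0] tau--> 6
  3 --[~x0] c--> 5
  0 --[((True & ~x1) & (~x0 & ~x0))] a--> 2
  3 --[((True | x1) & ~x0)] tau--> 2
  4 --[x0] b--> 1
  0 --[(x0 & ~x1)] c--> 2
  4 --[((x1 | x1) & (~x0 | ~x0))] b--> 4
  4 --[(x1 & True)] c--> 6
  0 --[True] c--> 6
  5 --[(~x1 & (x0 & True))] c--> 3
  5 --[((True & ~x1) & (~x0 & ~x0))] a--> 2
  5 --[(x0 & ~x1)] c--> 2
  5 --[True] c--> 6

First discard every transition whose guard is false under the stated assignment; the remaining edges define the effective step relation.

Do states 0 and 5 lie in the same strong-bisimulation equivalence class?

Answer: BISIMILAR

Trace:
Compute ~ classes (split until stable):
  P[0] = {{0,1,2,3,4,5,6}}
  P[1] = {{0,5,6},{1},{2},{3},{4}}
  P[2] = {{0,5},{1},{2},{3},{4},{6}}
Fixed point at round 3; 6 class(es).
class of 0: {0,5}; class of 5: {0,5}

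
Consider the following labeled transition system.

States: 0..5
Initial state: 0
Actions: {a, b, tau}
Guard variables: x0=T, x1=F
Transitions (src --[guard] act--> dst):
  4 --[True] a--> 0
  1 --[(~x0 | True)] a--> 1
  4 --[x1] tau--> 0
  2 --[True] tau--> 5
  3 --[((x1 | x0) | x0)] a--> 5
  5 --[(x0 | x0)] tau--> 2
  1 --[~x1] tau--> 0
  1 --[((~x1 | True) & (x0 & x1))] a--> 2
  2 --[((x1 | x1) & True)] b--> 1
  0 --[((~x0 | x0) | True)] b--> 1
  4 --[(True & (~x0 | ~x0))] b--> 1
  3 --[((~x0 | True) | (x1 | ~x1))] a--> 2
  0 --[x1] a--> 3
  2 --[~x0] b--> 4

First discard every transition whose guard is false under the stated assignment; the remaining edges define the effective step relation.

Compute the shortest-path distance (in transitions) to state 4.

Answer: UNREACHABLE

Analysis:
BFS to 4:
  depth 0: {0}
  depth 1: {1}
4 never appears.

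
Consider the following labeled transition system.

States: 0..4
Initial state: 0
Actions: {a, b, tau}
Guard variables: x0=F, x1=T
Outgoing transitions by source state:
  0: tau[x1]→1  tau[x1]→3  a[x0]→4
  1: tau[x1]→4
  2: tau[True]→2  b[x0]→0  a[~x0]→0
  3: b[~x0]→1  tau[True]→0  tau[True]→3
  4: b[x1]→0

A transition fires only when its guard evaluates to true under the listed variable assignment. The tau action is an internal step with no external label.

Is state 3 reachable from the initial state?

9 transition(s) survive guard evaluation.
Layer 0: {0}
Layer 1: {1,3}  total {0,1,3}
Layer 2: {4}  total {0,1,3,4}
Reach set: {0,1,3,4}
trace reaching 3: tau

Answer: REACHABLE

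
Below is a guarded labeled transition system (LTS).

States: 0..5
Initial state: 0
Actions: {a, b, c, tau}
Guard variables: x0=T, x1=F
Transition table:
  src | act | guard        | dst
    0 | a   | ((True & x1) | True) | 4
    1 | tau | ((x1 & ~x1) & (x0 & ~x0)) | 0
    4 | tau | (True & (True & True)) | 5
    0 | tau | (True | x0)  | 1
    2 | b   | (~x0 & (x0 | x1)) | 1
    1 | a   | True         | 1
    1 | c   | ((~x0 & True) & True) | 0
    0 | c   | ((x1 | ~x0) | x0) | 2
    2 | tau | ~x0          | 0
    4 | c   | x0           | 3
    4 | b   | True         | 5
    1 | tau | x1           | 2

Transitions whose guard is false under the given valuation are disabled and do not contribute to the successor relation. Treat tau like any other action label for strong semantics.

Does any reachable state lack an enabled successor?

Reach set: {0,1,2,3,4,5}
  0: a→4  c→2  tau→1  [3 exit(s)]
  1: a→1  [1 exit(s)]
  2: ∅  [STUCK]
  3: ∅  [STUCK]
  4: b→5  c→3  tau→5  [3 exit(s)]
  5: ∅  [STUCK]
Path to 2: c

Answer: DEADLOCK at state 2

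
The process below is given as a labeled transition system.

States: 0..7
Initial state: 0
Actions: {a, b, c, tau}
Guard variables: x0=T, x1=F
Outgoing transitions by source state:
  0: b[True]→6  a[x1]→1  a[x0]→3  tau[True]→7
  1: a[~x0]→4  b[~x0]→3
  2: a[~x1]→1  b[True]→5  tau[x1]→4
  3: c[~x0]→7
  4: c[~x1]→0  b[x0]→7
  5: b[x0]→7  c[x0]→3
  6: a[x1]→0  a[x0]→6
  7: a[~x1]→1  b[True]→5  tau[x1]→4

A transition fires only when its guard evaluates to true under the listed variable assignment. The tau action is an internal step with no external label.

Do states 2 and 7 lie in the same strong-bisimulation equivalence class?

Refine partition for ~:
  round 0: {{0,1,2,3,4,5,6,7}}
  round 1: {{0},{1,3},{2,7},{4,5},{6}}
  round 2: {{0},{1,3},{2,7},{4},{5},{6}}
stable after 3 split(s): 6 block(s)
2∈{2,7}, 7∈{2,7}

Answer: BISIMILAR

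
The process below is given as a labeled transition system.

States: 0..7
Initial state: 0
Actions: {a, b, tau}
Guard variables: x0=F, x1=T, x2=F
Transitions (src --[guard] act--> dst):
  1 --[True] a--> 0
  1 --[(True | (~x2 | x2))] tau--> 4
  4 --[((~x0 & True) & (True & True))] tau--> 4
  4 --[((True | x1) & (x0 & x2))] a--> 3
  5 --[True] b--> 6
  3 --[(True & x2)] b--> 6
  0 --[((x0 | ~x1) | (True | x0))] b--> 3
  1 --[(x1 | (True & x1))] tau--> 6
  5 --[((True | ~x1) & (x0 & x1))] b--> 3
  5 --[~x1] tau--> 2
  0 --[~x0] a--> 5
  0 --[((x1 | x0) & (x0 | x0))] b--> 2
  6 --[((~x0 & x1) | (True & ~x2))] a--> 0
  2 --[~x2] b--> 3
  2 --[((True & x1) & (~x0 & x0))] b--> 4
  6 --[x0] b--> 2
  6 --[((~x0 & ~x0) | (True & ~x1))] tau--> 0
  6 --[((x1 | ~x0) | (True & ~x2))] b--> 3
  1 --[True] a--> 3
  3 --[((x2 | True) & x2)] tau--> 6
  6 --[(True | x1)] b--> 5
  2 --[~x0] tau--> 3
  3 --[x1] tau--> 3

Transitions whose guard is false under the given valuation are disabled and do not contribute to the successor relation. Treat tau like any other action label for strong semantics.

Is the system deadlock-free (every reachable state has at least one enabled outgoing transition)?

Reach set: {0,3,5,6}
  0: a→5  b→3  [deg 2]
  3: tau→3  [deg 1]
  5: b→6  [deg 1]
  6: a→0  b→3  b→5  tau→0  [deg 4]

Answer: DEADLOCK-FREE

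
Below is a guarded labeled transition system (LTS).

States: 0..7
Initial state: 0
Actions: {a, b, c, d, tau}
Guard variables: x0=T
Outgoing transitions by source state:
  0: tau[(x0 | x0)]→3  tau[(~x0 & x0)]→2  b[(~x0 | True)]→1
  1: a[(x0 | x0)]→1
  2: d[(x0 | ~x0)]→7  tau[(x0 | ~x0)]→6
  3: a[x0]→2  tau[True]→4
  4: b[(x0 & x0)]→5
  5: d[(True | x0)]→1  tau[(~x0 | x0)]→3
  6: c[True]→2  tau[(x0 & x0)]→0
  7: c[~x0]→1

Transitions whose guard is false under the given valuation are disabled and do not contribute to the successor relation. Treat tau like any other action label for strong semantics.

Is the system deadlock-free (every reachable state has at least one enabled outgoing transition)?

Answer: DEADLOCK at state 7

Trace:
Reach set: {0,1,2,3,4,5,6,7}
  0: b→1  tau→3  [deg 2]
  1: a→1  [deg 1]
  2: d→7  tau→6  [deg 2]
  3: a→2  tau→4  [deg 2]
  4: b→5  [deg 1]
  5: d→1  tau→3  [deg 2]
  6: c→2  tau→0  [deg 2]
  7: ∅  [no exit]
witness 7: tau·a·d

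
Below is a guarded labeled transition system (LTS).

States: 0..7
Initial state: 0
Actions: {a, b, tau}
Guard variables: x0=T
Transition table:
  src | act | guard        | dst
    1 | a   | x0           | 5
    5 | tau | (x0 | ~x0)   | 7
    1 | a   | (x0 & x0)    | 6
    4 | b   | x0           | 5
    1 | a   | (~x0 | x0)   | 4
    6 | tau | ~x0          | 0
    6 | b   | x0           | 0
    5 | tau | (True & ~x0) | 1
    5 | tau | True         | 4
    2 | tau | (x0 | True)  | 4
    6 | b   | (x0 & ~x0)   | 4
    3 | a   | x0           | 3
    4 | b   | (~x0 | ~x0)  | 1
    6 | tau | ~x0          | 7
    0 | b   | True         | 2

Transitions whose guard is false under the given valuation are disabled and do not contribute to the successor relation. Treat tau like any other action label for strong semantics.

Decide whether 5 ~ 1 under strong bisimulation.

Answer: NOT BISIMILAR

Analysis:
Compute ~ classes (split until stable):
  P[0] = {{0,1,2,3,4,5,6,7}}
  P[1] = {{0,4,6},{1,3},{2,5},{7}}
  P[2] = {{0,4},{1},{2},{3},{5},{6},{7}}
  P[3] = {{0},{1},{2},{3},{4},{5},{6},{7}}
Fixed point at round 4; 8 class(es).
[5]={5}  [1]={1}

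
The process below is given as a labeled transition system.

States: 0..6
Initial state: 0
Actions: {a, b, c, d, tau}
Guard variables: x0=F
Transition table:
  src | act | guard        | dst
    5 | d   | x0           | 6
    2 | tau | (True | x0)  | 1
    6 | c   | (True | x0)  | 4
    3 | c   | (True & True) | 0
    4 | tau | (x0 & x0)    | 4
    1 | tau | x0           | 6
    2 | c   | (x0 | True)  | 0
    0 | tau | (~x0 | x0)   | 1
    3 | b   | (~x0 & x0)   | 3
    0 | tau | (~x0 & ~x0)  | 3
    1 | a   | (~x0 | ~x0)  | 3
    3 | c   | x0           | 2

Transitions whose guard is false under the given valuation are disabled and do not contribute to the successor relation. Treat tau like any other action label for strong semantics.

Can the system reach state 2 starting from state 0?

Answer: UNREACHABLE

Analysis:
After dropping false guards: 7 live edges.
Layer 0: {0}
Layer 1: {1,3}  now seen {0,1,3}
Reachable = {0,1,3}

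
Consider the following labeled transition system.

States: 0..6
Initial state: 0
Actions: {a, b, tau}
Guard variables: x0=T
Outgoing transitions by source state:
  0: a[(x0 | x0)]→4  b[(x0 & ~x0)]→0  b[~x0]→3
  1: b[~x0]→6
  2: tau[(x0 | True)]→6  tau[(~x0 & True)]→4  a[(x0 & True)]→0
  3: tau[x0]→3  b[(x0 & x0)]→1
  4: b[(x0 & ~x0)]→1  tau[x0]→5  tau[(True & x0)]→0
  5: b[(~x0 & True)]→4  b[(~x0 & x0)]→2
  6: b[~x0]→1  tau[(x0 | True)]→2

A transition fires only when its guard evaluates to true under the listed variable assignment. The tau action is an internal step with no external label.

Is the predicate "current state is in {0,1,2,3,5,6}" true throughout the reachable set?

Safe = {0,1,2,3,5,6}
Reachable = {0,4,5}
  0: ✓
  4: VIOLATES
  5: ✓
reach 4 via a — violates

Answer: INVARIANT VIOLATED at state 4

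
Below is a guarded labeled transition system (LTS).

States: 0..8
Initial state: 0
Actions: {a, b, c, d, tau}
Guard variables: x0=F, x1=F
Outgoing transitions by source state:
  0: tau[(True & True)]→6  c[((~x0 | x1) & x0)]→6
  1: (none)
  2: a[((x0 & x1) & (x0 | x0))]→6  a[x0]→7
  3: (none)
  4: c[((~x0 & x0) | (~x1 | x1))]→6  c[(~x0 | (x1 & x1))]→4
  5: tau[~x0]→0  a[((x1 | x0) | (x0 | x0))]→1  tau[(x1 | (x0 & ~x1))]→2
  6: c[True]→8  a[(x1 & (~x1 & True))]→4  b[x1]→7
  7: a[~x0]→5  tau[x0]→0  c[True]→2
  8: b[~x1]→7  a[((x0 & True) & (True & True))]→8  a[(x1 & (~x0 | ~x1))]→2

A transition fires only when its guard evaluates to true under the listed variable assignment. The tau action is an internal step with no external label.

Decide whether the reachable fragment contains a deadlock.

Answer: DEADLOCK at state 2

Working:
Reach set: {0,2,5,6,7,8}
  0: tau→6  [1 exit(s)]
  2: ∅  [STUCK]
  5: tau→0  [1 exit(s)]
  6: c→8  [1 exit(s)]
  7: a→5  c→2  [2 exit(s)]
  8: b→7  [1 exit(s)]
witness 2: tau·c·b·c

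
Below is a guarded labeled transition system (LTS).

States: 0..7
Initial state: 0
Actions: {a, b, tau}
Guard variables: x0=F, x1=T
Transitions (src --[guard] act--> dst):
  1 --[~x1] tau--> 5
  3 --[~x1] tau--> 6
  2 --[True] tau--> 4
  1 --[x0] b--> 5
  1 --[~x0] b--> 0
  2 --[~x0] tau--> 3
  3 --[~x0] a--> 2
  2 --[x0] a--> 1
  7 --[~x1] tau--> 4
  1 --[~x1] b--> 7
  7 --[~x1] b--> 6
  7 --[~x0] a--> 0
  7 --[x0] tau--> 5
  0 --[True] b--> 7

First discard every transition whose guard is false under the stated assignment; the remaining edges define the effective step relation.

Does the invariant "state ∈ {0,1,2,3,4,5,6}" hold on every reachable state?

Answer: INVARIANT VIOLATED at state 7

Working:
Safe = {0,1,2,3,4,5,6}
Reachable = {0,7}
  0: ✓
  7: outside
counterexample path to 7: b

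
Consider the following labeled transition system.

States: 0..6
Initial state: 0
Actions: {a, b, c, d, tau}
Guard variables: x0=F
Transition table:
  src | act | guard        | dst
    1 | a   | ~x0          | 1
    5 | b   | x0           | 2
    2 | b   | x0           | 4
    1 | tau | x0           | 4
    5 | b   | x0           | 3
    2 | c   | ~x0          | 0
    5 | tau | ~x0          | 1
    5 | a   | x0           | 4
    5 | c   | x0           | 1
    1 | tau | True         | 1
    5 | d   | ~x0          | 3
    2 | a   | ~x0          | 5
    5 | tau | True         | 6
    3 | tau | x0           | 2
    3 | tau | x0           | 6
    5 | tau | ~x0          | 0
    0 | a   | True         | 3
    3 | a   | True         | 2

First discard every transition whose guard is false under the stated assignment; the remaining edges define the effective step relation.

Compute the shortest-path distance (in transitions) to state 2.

Answer: 2

Trace:
Layered search for 2:
  L0 = {0}
  L1 = {3}
  L2 = {2}
depth(2)=2, e.g. a·a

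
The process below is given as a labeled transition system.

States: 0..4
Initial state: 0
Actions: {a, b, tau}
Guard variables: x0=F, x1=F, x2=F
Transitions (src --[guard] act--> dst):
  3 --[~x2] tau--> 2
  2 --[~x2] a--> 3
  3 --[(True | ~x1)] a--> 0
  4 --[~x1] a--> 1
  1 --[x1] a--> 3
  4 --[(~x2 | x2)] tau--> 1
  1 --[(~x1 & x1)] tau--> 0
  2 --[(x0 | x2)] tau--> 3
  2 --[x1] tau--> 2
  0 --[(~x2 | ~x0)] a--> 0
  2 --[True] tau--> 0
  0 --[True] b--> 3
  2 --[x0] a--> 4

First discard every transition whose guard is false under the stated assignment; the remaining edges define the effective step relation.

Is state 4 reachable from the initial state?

After dropping false guards: 8 live edges.
Layer 0: {0}
Layer 1: {3}  now seen {0,3}
Layer 2: {2}  now seen {0,2,3}
Reach set: {0,2,3}

Answer: UNREACHABLE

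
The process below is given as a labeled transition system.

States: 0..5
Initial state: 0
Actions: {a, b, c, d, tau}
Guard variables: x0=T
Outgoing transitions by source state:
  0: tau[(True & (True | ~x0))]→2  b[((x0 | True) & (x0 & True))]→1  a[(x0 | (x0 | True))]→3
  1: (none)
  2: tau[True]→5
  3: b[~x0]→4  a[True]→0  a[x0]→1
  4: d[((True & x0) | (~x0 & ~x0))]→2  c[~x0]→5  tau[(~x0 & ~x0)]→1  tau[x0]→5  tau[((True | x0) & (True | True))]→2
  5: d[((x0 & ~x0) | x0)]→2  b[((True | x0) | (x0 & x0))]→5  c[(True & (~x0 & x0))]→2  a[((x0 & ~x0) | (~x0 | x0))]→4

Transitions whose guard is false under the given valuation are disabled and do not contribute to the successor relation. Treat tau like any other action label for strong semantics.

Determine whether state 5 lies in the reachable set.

After dropping false guards: 12 live edges.
depth 0: {0}
depth 1: {1,2,3}  total {0,1,2,3}
depth 2: {5}  total {0,1,2,3,5}
depth 3: {4}  total {0,1,2,3,4,5}
Reach set: {0,1,2,3,4,5}
witness 5: tau·tau

Answer: REACHABLE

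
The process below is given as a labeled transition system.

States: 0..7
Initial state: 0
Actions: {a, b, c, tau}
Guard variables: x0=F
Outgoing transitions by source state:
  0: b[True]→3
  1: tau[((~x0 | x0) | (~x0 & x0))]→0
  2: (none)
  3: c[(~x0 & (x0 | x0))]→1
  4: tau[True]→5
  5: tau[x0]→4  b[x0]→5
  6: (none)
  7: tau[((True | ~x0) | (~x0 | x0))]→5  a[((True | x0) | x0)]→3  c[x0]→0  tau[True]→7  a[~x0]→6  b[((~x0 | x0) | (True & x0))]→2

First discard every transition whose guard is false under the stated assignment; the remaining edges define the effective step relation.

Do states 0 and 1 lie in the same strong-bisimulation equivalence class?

Refine partition for ~:
  P[0] = {{0,1,2,3,4,5,6,7}}
  P[1] = {{0},{1,4},{2,3,5,6},{7}}
  P[2] = {{0},{1},{2,3,5,6},{4},{7}}
stable after 3 split(s): 5 block(s)
[0]={0}  [1]={1}

Answer: NOT BISIMILAR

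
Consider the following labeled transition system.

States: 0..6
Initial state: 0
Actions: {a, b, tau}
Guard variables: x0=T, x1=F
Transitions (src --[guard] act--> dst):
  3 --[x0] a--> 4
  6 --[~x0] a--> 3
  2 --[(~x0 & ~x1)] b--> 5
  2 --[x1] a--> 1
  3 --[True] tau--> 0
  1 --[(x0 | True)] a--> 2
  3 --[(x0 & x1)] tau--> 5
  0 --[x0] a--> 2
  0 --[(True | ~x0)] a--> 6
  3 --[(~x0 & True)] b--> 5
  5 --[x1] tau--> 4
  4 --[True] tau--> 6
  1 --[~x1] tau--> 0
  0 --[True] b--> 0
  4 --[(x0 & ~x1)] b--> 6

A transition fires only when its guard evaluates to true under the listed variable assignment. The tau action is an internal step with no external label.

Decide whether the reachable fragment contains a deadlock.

Reach set: {0,2,6}
  0: a→2  a→6  b→0  [3 exit(s)]
  2: ∅  [no exit]
  6: ∅  [no exit]
witness 2: a

Answer: DEADLOCK at state 2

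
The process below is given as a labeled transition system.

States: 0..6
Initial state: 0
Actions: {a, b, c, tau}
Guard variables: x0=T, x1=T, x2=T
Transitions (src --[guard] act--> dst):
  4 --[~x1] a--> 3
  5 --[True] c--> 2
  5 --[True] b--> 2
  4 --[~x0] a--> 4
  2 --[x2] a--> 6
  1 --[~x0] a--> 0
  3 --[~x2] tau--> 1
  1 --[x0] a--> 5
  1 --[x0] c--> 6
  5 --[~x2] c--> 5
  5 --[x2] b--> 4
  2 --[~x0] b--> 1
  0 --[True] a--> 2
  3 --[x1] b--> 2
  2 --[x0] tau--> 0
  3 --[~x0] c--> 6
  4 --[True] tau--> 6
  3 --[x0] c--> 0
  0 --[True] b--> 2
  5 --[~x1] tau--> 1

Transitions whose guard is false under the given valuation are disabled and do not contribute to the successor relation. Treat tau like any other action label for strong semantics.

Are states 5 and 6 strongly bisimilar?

Answer: NOT BISIMILAR

Working:
Bisimulation quotient by refinement:
  π0 = {{0,1,2,3,4,5,6}}
  π1 = {{0},{1},{2},{3,5},{4},{6}}
  π2 = {{0},{1},{2},{3},{4},{5},{6}}
stable after 3 split(s): 7 block(s)
class of 5: {5}; class of 6: {6}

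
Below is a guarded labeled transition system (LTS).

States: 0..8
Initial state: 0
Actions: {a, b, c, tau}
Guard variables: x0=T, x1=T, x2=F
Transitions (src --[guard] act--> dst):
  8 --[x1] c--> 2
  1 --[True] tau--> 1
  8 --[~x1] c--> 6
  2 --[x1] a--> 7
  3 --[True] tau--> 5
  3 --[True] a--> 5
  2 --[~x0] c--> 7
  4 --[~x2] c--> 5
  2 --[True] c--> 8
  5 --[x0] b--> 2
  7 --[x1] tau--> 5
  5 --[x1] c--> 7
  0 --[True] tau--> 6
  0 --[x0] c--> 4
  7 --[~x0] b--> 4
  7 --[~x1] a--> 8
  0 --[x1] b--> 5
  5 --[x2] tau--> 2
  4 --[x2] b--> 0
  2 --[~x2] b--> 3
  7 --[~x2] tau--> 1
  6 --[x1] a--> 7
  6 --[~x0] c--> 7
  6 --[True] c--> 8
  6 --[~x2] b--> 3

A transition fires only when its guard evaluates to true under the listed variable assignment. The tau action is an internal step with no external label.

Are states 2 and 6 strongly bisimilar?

Compute ~ classes (split until stable):
  P[0] = {{0,1,2,3,4,5,6,7,8}}
  P[1] = {{0},{1,7},{2,6},{3},{4,8},{5}}
  P[2] = {{0},{1},{2,6},{3},{4},{5},{7},{8}}
stable after 3 split(s): 8 block(s)
class of 2: {2,6}; class of 6: {2,6}

Answer: BISIMILAR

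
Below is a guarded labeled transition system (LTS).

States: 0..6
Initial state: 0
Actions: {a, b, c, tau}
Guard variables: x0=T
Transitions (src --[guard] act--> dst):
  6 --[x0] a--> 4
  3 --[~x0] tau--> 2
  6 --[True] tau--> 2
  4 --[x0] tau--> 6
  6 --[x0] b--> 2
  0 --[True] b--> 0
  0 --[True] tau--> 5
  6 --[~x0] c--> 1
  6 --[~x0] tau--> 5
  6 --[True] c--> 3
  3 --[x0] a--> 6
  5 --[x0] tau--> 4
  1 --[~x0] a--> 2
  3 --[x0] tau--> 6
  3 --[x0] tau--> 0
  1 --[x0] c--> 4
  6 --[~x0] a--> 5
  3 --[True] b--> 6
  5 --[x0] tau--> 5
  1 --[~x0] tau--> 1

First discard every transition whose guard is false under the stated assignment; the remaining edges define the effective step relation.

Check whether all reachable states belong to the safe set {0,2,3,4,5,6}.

Safe = {0,2,3,4,5,6}
Reachable = {0,2,3,4,5,6}
  0: ✓
  2: ✓
  3: ✓
  4: ✓
  5: ✓
  6: ✓

Answer: INVARIANT HOLDS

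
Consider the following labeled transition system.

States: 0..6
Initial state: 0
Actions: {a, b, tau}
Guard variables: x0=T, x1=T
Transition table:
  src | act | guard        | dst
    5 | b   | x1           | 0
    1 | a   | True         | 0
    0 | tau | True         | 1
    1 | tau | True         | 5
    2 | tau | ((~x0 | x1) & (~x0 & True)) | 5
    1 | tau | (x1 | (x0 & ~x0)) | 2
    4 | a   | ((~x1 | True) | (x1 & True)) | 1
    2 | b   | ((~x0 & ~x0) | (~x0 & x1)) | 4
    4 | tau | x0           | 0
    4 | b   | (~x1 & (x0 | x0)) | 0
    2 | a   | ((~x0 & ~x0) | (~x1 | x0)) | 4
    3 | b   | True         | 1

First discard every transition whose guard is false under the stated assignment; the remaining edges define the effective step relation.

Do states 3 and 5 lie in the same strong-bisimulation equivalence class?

Refine partition for ~:
  P[0] = {{0,1,2,3,4,5,6}}
  P[1] = {{0},{1,4},{2},{3,5},{6}}
  P[2] = {{0},{1},{2},{3},{4},{5},{6}}
7 equivalence class(es) (converged in 3)
class of 3: {3}; class of 5: {5}

Answer: NOT BISIMILAR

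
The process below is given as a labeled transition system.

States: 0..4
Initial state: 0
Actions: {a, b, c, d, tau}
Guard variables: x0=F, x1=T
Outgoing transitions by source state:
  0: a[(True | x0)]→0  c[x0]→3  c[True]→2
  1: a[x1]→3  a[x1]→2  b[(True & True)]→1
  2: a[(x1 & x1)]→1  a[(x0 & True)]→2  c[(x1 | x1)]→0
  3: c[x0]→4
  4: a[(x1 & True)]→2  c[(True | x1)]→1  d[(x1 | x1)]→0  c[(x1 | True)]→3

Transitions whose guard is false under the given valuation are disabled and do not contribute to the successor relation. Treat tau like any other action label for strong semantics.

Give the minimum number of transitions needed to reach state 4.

BFS to 4:
  Layer 0: {0}
  Layer 1: {2}
  Layer 2: {1}
  Layer 3: {3}
4 never appears.

Answer: UNREACHABLE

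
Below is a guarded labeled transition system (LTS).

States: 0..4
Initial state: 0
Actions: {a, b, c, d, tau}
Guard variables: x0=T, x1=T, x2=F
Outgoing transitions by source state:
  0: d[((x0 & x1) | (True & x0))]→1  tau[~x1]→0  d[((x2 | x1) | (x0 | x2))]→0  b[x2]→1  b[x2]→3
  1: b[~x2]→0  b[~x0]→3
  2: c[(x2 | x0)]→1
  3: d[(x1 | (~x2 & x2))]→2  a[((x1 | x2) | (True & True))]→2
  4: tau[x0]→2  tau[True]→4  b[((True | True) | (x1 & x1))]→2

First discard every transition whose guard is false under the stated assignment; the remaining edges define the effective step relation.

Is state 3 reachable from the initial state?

9 transition(s) survive guard evaluation.
Layer 0: {0}
Layer 1: {1}  cumulative {0,1}
Reach set: {0,1}

Answer: UNREACHABLE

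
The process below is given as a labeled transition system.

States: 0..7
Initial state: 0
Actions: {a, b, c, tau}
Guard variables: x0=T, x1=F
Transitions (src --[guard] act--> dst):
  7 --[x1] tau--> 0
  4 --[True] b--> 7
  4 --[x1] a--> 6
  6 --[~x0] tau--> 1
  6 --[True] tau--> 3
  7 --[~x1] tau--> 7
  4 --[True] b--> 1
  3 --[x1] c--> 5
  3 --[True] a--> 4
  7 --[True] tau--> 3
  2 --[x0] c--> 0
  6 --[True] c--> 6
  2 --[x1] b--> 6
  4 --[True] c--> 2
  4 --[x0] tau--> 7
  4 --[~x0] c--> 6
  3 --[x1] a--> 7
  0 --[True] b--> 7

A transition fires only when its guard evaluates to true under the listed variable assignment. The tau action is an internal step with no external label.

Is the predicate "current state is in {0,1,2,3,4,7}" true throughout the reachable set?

Safe = {0,1,2,3,4,7}
Reachable = {0,1,2,3,4,7}
  0: ✓
  1: ✓
  2: ✓
  3: ✓
  4: ✓
  7: ✓

Answer: INVARIANT HOLDS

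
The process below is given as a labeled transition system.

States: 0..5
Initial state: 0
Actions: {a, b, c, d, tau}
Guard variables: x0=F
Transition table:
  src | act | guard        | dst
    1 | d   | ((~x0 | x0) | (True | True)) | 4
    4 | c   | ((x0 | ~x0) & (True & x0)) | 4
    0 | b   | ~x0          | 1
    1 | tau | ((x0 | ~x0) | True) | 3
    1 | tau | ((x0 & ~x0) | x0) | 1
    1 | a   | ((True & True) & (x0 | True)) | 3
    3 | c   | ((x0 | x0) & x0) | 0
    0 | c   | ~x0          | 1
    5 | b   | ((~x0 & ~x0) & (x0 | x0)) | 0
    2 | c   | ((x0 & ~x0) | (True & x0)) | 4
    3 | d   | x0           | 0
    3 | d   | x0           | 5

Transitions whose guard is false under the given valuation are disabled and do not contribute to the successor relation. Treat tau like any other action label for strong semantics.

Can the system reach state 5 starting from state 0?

5 transition(s) survive guard evaluation.
depth 0: {0}
depth 1: {1}  now seen {0,1}
depth 2: {3,4}  now seen {0,1,3,4}
R = {0,1,3,4}

Answer: UNREACHABLE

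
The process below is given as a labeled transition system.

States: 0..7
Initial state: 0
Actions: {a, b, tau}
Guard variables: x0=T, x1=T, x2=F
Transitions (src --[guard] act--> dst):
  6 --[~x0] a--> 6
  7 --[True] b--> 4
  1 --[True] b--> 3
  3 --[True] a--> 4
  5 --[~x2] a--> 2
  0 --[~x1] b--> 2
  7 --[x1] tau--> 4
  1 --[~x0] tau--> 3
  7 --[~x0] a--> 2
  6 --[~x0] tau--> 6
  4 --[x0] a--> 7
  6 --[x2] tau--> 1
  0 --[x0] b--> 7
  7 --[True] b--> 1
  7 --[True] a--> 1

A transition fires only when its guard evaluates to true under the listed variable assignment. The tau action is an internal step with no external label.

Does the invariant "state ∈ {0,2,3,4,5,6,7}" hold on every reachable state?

Answer: INVARIANT VIOLATED at state 1

Analysis:
Inv-set: {0,2,3,4,5,6,7}
R = {0,1,3,4,7}
  0: safe
  1: ✗ unsafe
  3: safe
  4: safe
  7: safe
counterexample path to 1: b·b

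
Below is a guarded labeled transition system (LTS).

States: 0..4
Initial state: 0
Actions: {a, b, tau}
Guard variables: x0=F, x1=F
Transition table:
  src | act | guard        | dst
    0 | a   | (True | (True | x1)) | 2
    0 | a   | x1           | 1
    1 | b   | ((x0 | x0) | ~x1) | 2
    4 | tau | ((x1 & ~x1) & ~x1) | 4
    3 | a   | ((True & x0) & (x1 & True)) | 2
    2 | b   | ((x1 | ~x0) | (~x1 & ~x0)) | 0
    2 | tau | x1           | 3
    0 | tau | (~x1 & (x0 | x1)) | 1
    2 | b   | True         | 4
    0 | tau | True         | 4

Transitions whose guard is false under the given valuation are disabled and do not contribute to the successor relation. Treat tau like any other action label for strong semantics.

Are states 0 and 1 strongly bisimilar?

Answer: NOT BISIMILAR

Working:
Compute ~ classes (split until stable):
  P[0] = {{0,1,2,3,4}}
  P[1] = {{0},{1,2},{3,4}}
  P[2] = {{0},{1},{2},{3,4}}
stable after 3 split(s): 4 block(s)
class of 0: {0}; class of 1: {1}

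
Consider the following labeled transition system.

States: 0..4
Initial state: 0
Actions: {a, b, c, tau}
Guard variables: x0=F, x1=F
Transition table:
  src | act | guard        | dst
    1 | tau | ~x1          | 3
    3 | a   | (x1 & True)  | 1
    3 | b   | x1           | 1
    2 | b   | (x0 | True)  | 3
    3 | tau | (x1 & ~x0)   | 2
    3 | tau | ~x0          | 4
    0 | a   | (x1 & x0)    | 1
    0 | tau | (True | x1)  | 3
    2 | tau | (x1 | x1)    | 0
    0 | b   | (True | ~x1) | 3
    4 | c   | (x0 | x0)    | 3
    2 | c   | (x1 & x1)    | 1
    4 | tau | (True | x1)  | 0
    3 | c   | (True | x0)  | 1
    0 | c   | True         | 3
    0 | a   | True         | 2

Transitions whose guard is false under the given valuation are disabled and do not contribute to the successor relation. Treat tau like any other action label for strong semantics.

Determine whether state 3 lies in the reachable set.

Answer: REACHABLE

Analysis:
Guard filter leaves 9 enabled edge(s).
Layer 0: {0}
Layer 1: {2,3}  total {0,2,3}
Layer 2: {1,4}  total {0,1,2,3,4}
Reachable = {0,1,2,3,4}
trace reaching 3: tau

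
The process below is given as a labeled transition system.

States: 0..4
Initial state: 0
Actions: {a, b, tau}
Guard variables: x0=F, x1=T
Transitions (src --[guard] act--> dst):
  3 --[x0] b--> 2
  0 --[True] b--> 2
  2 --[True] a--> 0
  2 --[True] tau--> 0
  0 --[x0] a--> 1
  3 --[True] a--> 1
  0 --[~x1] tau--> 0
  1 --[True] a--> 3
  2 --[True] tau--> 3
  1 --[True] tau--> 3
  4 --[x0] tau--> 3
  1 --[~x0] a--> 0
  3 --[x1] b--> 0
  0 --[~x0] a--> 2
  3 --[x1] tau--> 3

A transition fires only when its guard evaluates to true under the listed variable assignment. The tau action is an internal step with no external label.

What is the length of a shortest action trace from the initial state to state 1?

Breadth-first toward 1:
  depth 0: {0}
  depth 1: {2}
  depth 2: {3}
  depth 3: {1}
1 enters at depth 3; path a·tau·a

Answer: 3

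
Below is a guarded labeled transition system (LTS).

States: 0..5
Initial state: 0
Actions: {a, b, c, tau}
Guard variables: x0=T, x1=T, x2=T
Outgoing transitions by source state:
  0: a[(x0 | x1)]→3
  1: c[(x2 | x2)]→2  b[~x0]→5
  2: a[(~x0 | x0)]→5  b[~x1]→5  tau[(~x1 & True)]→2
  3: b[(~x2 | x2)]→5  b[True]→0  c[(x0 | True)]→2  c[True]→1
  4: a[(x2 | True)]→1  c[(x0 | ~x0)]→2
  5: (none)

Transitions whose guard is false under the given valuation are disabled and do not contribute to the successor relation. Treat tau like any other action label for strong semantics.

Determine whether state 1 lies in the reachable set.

Guard filter leaves 9 enabled edge(s).
L0 = {0}
L1 = {3}  now seen {0,3}
L2 = {1,2,5}  now seen {0,1,2,3,5}
Reach set: {0,1,2,3,5}
witness 1: a·c

Answer: REACHABLE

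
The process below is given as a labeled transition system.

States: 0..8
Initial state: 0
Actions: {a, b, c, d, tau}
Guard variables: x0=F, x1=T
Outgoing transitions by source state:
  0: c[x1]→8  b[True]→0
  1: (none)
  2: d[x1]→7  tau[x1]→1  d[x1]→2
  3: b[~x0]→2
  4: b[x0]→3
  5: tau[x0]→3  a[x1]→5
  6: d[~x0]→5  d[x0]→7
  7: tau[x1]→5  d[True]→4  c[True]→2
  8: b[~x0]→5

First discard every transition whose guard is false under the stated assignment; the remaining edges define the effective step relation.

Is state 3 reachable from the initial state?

Guard filter leaves 12 enabled edge(s).
L0 = {0}
L1 = {8}  total {0,8}
L2 = {5}  total {0,5,8}
Reachable = {0,5,8}

Answer: UNREACHABLE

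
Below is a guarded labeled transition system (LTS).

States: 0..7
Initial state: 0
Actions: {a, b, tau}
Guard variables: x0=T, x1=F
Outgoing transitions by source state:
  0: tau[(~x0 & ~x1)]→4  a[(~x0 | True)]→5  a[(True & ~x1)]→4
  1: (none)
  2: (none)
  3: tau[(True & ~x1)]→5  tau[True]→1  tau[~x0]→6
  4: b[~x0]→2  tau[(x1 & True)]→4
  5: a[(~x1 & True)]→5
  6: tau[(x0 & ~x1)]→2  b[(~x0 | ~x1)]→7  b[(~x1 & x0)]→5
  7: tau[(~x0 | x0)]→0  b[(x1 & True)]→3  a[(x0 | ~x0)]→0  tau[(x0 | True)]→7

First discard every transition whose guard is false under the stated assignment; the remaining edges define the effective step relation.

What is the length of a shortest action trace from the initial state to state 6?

Answer: UNREACHABLE

Trace:
BFS to 6:
  depth 0: {0}
  depth 1: {4,5}
6 never appears.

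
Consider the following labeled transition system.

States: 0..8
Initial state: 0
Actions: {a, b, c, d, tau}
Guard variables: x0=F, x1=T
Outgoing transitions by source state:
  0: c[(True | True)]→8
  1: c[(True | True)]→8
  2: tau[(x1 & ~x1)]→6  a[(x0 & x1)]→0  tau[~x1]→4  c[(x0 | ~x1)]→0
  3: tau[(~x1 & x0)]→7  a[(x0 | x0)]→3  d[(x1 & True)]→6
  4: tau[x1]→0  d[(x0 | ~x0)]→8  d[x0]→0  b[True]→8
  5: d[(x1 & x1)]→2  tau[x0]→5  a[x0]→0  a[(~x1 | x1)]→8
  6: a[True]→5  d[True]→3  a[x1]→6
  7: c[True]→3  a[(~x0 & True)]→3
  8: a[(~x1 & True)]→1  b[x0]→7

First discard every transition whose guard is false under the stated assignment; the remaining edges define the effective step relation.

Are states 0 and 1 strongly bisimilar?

Answer: BISIMILAR

Working:
Bisimulation quotient by refinement:
  π0 = {{0,1,2,3,4,5,6,7,8}}
  π1 = {{0,1},{2,8},{3},{4},{5,6},{7}}
  π2 = {{0,1},{2,8},{3},{4},{5},{6},{7}}
7 equivalence class(es) (converged in 3)
0∈{0,1}, 1∈{0,1}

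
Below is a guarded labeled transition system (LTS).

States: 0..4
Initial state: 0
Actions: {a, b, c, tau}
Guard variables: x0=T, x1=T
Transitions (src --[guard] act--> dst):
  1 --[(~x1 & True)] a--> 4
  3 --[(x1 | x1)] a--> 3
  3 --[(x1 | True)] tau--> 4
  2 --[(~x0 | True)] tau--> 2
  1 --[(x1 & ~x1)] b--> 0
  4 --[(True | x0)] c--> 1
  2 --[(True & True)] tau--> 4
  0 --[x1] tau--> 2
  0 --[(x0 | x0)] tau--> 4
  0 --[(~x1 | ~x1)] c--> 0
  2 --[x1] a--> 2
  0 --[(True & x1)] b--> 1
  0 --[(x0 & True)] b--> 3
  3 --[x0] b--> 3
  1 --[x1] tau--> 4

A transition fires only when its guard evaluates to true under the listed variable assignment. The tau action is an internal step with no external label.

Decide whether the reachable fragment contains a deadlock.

Answer: DEADLOCK-FREE

Trace:
R = {0,1,2,3,4}
  0: b→1  b→3  tau→2  tau→4  [4 exit(s)]
  1: tau→4  [1 exit(s)]
  2: a→2  tau→2  tau→4  [3 exit(s)]
  3: a→3  b→3  tau→4  [3 exit(s)]
  4: c→1  [1 exit(s)]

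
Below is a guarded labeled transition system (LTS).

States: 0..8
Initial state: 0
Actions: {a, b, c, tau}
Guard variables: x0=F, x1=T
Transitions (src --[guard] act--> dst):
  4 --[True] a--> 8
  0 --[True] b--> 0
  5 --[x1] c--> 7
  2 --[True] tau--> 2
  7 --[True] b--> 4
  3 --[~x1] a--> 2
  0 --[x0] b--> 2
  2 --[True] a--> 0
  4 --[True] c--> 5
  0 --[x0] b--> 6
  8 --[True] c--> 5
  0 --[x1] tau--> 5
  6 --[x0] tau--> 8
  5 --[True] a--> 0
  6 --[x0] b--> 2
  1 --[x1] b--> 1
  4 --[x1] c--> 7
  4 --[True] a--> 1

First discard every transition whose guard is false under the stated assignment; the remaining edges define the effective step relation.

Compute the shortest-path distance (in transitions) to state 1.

BFS to 1:
  depth 0: {0}
  depth 1: {5}
  depth 2: {7}
  depth 3: {4}
  depth 4: {1,8}
depth(1)=4, e.g. tau·c·b·a

Answer: 4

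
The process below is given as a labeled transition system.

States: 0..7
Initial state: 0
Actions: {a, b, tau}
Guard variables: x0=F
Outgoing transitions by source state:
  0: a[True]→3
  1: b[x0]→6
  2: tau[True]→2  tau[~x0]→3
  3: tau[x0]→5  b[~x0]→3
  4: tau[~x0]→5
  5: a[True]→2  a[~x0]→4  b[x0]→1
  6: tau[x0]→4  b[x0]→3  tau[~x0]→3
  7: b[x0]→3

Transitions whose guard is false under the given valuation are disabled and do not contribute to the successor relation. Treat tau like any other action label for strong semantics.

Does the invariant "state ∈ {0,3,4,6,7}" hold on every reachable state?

Safe = {0,3,4,6,7}
Reachable = {0,3}
  0: ok
  3: ok

Answer: INVARIANT HOLDS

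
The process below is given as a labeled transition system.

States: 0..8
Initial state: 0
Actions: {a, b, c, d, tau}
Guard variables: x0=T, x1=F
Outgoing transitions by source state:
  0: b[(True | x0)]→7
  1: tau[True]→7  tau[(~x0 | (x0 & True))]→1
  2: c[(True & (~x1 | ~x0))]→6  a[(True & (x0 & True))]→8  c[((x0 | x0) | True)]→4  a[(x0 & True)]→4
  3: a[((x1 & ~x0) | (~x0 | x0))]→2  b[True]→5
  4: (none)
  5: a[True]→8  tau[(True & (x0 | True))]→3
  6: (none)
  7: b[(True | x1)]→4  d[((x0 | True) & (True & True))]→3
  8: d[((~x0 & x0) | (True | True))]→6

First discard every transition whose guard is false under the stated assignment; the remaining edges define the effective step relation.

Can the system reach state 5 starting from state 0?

After dropping false guards: 14 live edges.
Layer 0: {0}
Layer 1: {7}  cumulative {0,7}
Layer 2: {3,4}  cumulative {0,3,4,7}
Layer 3: {2,5}  cumulative {0,2,3,4,5,7}
Layer 4: {6,8}  cumulative {0,2,3,4,5,6,7,8}
Reach set: {0,2,3,4,5,6,7,8}
witness 5: b·d·b

Answer: REACHABLE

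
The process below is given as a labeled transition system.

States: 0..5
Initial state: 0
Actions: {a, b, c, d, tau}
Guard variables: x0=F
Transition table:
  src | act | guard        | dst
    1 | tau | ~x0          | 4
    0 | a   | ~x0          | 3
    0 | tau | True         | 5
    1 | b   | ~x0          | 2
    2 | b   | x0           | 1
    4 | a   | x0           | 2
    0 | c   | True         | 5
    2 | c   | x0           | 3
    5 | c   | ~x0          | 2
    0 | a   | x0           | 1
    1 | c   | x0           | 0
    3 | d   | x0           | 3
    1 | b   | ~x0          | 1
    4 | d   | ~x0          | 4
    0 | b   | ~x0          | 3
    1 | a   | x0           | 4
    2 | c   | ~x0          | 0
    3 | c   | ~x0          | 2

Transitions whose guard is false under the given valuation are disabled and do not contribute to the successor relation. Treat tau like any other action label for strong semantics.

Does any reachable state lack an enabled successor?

Answer: DEADLOCK-FREE

Trace:
Reach set: {0,2,3,5}
  0: a→3  b→3  c→5  tau→5  [4 out]
  2: c→0  [1 out]
  3: c→2  [1 out]
  5: c→2  [1 out]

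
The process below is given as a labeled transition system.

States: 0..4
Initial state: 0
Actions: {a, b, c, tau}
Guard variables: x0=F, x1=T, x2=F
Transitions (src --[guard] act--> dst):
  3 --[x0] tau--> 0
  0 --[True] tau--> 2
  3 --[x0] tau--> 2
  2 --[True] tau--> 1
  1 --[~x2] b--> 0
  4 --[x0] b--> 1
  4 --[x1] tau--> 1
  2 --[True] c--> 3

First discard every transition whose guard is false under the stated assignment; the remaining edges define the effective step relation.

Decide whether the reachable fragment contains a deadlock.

R = {0,1,2,3}
  0: tau→2  [deg 1]
  1: b→0  [deg 1]
  2: c→3  tau→1  [deg 2]
  3: ∅  [STUCK]
Path to 3: tau·c

Answer: DEADLOCK at state 3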